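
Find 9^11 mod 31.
By repeated squaring mod 31: 9^{1}≡9, 9^{2}≡19, 9^{4}≡20, 9^{8}≡28. Then 9^{11} = 9^{8+2+1} ≡ 28 × 19 × 9 ≡ 14 mod 31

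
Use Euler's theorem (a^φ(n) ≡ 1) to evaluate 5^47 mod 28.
By Euler: 5^{12} ≡ 1 mod 28 since gcd(5, 28) = 1. 47 = 3×12 + 11. So 5^{47} ≡ 5^{11} ≡ 17 mod 28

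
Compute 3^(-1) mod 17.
Since 17 is prime, by Fermat 3^(-1) ≡ 3^{15} ≡ 6 mod 17. Verify: 3 × 6 = 18 ≡ 1 mod 17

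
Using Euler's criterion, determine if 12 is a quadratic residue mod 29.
By Euler's criterion: 12^{14} ≡ 28 (mod 29). Since this equals -1 (≡ 28), 12 is not a QR.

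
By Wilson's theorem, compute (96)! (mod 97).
By Wilson's theorem, (96)! ≡ -1 ≡ 96 (mod 97)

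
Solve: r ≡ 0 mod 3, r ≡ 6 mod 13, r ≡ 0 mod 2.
M = 3 × 13 × 2 = 78. M₁ = 26, y₁ ≡ 2 mod 3. M₂ = 6, y₂ ≡ 11 mod 13. M₃ = 39, y₃ ≡ 1 mod 2. r = 0×26×2 + 6×6×11 + 0×39×1 ≡ 6 mod 78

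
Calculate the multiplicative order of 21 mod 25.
Powers of 21 mod 25: 21^1≡21, 21^2≡16, 21^3≡11, 21^4≡6, 21^5≡1. Order = 5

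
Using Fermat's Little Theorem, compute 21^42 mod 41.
By Fermat: 21^{40} ≡ 1 (mod 41). So 21^{42} = 21^{40} · 21^{2} ≡ 21^{2} ≡ 31 (mod 41)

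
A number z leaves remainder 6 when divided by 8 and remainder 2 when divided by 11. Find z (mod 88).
M = 8 × 11 = 88. M₁ = 11, y₁ ≡ 3 (mod 8). M₂ = 8, y₂ ≡ 7 (mod 11). z = 6×11×3 + 2×8×7 ≡ 46 (mod 88)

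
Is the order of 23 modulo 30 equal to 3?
Powers of 23 mod 30: 23^1≡23, 23^2≡19, 23^3≡17, 23^4≡1. 23^3≡17≢1, so ord ≠ 3. No, the actual order is 4.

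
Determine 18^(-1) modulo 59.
Since 59 is prime, by Fermat 18^(-1) ≡ 18^{57} ≡ 23 mod 59. Verify: 18 × 23 = 414 ≡ 1 mod 59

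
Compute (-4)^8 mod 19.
By repeated squaring (mod 19): (-4)^{1}≡15, (-4)^{2}≡16, (-4)^{4}≡9, (-4)^{8}≡5. So (-4)^{8} ≡ 5 (mod 19)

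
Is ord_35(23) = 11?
Powers of 23 mod 35: 23^1≡23, 23^2≡4, 23^3≡22, 23^4≡16, 23^5≡18, 23^6≡29, 23^7≡2, 23^8≡11, 23^9≡8, 23^10≡9, 23^11≡32, 23^12≡1. 23^11≡32≢1, so ord ≠ 11. No, the actual order is 12.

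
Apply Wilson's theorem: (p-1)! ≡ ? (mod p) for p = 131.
By Wilson's theorem, (130)! ≡ -1 ≡ 130 mod 131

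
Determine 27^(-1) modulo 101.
Since 101 is prime, by Fermat 27^(-1) ≡ 27^{99} ≡ 15 mod 101. Verify: 27 × 15 = 405 ≡ 1 mod 101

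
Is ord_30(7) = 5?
Powers of 7 mod 30: 7^1≡7, 7^2≡19, 7^3≡13, 7^4≡1. Already 7^4≡1, so the order is 4 < 5. No, the actual order is 4.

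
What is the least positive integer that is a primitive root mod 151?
g = 6. For each prime q|150: 6^{75}≡150, 6^{50}≡32, 6^{30}≡59, none ≡ 1, so ord_151(6) = 150 and 6 is a primitive root.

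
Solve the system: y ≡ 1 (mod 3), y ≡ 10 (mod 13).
M = 3 × 13 = 39. M₁ = 13, y₁ ≡ 1 (mod 3). M₂ = 3, y₂ ≡ 9 (mod 13). y = 1×13×1 + 10×3×9 ≡ 10 (mod 39)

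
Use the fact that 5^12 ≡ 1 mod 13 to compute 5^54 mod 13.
By Fermat: 5^{12} ≡ 1 mod 13. 54 = 4×12 + 6. So 5^{54} ≡ 5^{6} ≡ 12 mod 13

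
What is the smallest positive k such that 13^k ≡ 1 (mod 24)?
Powers of 13 mod 24: 13^1≡13, 13^2≡1. So the order of 13 is 2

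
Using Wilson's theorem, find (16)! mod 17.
By Wilson's theorem, (16)! ≡ -1 ≡ 16 mod 17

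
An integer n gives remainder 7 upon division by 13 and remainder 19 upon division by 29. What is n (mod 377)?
M = 13 × 29 = 377. M₁ = 29, y₁ ≡ 9 (mod 13). M₂ = 13, y₂ ≡ 9 (mod 29). n = 7×29×9 + 19×13×9 ≡ 280 (mod 377)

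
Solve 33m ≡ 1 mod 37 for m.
Since 37 is prime, by Fermat 33^(-1) ≡ 33^{35} ≡ 9 mod 37. Verify: 33 × 9 = 297 ≡ 1 mod 37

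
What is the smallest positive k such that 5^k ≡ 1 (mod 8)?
Powers of 5 mod 8: 5^1≡5, 5^2≡1. Order = 2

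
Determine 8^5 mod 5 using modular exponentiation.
Using Fermat: 8^{4} ≡ 1 mod 5. 5 ≡ 1 mod 4. So 8^{5} ≡ 8^{1} ≡ 3 mod 5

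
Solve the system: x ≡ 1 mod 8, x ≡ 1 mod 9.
M = 8 × 9 = 72. M₁ = 9, y₁ ≡ 1 mod 8. M₂ = 8, y₂ ≡ 8 mod 9. x = 1×9×1 + 1×8×8 ≡ 1 mod 72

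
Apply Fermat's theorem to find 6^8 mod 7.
By Fermat: 6^{6} ≡ 1 mod 7. So 6^{8} = 6^{6} · 6^{2} ≡ 6^{2} ≡ 1 mod 7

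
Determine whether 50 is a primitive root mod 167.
50^{83} ≡ 1 mod 167 and 83 < 166, so ord_167(50) = 83 ≠ 166 and 50 is not a primitive root.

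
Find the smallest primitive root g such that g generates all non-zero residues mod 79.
g = 3. Powers: [3, 9, 27, 2, 6, 18, 54, 4, ...] generates all 78 non-zero residues.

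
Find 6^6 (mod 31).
By repeated squaring (mod 31): 6^{1}≡6, 6^{2}≡5, 6^{4}≡25. Then 6^{6} = 6^{4+2} ≡ 25 × 5 ≡ 1 (mod 31)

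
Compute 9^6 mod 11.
By repeated squaring mod 11: 9^{1}≡9, 9^{2}≡4, 9^{4}≡5. Then 9^{6} = 9^{4+2} ≡ 5 × 4 ≡ 9 mod 11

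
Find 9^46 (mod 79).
By repeated squaring (mod 79): 9^{1}≡9, 9^{2}≡2, 9^{4}≡4, 9^{8}≡16, 9^{16}≡19, 9^{32}≡45. Then 9^{46} = 9^{32+8+4+2} ≡ 45 × 16 × 4 × 2 ≡ 72 (mod 79)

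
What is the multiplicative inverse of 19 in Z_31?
Since 31 is prime, by Fermat 19^(-1) ≡ 19^{29} ≡ 18 mod 31. Verify: 19 × 18 = 342 ≡ 1 mod 31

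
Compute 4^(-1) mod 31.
Since 31 is prime, by Fermat 4^(-1) ≡ 4^{29} ≡ 8 mod 31. Verify: 4 × 8 = 32 ≡ 1 mod 31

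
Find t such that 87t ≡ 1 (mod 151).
Since 151 is prime, by Fermat 87^(-1) ≡ 87^{149} ≡ 92 (mod 151). Verify: 87 × 92 = 8004 ≡ 1 (mod 151)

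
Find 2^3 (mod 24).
2^{3} = 8 ≡ 8 (mod 24)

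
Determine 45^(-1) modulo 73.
Since 73 is prime, by Fermat 45^(-1) ≡ 45^{71} ≡ 13 (mod 73). Verify: 45 × 13 = 585 ≡ 1 (mod 73)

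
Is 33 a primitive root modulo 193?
33^{64} ≡ 1 mod 193 and 64 < 192, so ord_193(33) = 64 ≠ 192 and 33 is not a primitive root.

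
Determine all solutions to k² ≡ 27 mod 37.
The square roots of 27 mod 37 are 8 and 29. Verify: 8² = 64 ≡ 27 mod 37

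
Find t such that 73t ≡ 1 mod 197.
Since 197 is prime, by Fermat 73^(-1) ≡ 73^{195} ≡ 27 mod 197. Verify: 73 × 27 = 1971 ≡ 1 mod 197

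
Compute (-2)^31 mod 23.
Using Fermat: (-2)^{22} ≡ 1 (mod 23). 31 ≡ 9 (mod 22). So (-2)^{31} ≡ (-2)^{9} ≡ 17 (mod 23)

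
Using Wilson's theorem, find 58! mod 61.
(60)! = (58)! × (59) × (60) ≡ -1 mod 61. So (58)! ≡ -1 × [(60)(59)]^(-1) ≡ 30 mod 61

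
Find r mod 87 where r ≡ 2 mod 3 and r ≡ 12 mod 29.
M = 3 × 29 = 87. M₁ = 29, y₁ ≡ 2 mod 3. M₂ = 3, y₂ ≡ 10 mod 29. r = 2×29×2 + 12×3×10 ≡ 41 mod 87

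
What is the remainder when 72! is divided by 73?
By Wilson's theorem, (72)! ≡ -1 ≡ 72 (mod 73)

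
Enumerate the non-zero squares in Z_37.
QRs mod 37: {1, 3, 4, 7, 9, 10, 11, 12, 16, 21, 25, 26, 27, 28, 30, 33, 34, 36}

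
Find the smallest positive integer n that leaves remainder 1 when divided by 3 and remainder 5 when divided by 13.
M = 3 × 13 = 39. M₁ = 13, y₁ ≡ 1 mod 3. M₂ = 3, y₂ ≡ 9 mod 13. n = 1×13×1 + 5×3×9 ≡ 31 mod 39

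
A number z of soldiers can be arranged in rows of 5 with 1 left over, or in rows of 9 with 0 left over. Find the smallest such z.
M = 5 × 9 = 45. M₁ = 9, y₁ ≡ 4 (mod 5). M₂ = 5, y₂ ≡ 2 (mod 9). z = 1×9×4 + 0×5×2 ≡ 36 (mod 45)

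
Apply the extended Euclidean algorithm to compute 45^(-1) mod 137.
Extended GCD: 45(67) + 137(-22) = 1. So 45^(-1) ≡ 67 mod 137. Verify: 45 × 67 = 3015 ≡ 1 mod 137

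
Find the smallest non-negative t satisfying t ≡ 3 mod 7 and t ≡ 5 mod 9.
M = 7 × 9 = 63. M₁ = 9, y₁ ≡ 4 mod 7. M₂ = 7, y₂ ≡ 4 mod 9. t = 3×9×4 + 5×7×4 ≡ 59 mod 63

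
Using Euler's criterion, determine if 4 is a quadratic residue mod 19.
By Euler's criterion: 4^{9} ≡ 1 mod 19. Since this equals 1, 4 is a QR.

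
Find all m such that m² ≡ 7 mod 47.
The square roots of 7 mod 47 are 17 and 30. Verify: 17² = 289 ≡ 7 mod 47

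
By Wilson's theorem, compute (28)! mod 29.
By Wilson's theorem, (28)! ≡ -1 ≡ 28 mod 29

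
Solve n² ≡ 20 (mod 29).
The square roots of 20 mod 29 are 7 and 22. Verify: 7² = 49 ≡ 20 (mod 29)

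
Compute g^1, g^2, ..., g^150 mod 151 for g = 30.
30^1, 30^2, ..., 30^{150} mod 151: [30, 145, 122, 36, 23, 86, 13, 88, 73, 76, 15, 148, 61, 18, 87, 43, 82, 44, 112, 38, 83, 74, 106, 9, 119, 97, 41, 22, 56, 19, 117, 37, 53, 80, 135, 124, 96, 11, 28, 85, 134, 94, 102, 40, 143, 62, 48, 81, 14, 118, 67, 47, 51, 20, 147, 31, 24, 116, 7, 59, 109, 99, 101, 10, 149, 91, 12, 58, 79, 105, 130, 125, 126, 5, 150, 121, 6, 29, 115, 128, 65, 138, 63, 78, 75, 136, 3, 90, 133, 64, 108, 69, 107, 39, 113, 68, 77, 45, 142, 32, 54, 110, 129, 95, 132, 34, 114, 98, 71, 16, 27, 55, 140, 123, 66, 17, 57, 49, 111, 8, 89, 103, 70, 137, 33, 84, 104, 100, 131, 4, 120, 127, 35, 144, 92, 42, 52, 50, 141, 2, 60, 139, 93, 72, 46, 21, 26, 25, 146, 1]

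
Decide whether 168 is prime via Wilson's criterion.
(167)! mod 168 = 0. Since 0 ≢ -1 (mod 168), 168 is not prime.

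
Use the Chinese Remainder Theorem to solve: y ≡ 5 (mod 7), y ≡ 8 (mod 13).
M = 7 × 13 = 91. M₁ = 13, y₁ ≡ 6 (mod 7). M₂ = 7, y₂ ≡ 2 (mod 13). y = 5×13×6 + 8×7×2 ≡ 47 (mod 91)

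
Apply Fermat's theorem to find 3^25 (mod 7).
By Fermat: 3^{6} ≡ 1 (mod 7). 25 = 4×6 + 1. So 3^{25} ≡ 3^{1} ≡ 3 (mod 7)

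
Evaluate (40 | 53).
(40/53) = 40^{26} mod 53 = 1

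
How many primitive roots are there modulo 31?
There are φ(31-1) = φ(30) = 8 primitive roots modulo 31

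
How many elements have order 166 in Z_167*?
Number of primitive roots mod 167 = φ(p-1) = φ(166) = 82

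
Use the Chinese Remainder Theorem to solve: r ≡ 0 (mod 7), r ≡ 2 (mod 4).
M = 7 × 4 = 28. M₁ = 4, y₁ ≡ 2 (mod 7). M₂ = 7, y₂ ≡ 3 (mod 4). r = 0×4×2 + 2×7×3 ≡ 14 (mod 28)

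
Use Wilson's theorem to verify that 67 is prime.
(66)! mod 67 = 66. Since this equals -1 mod 67, Wilson confirms 67 is prime.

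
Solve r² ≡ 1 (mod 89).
The square roots of 1 mod 89 are 1 and 88. Verify: 1² = 1 ≡ 1 (mod 89)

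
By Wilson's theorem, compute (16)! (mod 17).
By Wilson's theorem, (16)! ≡ -1 ≡ 16 (mod 17)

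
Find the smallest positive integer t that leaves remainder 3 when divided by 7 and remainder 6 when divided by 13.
M = 7 × 13 = 91. M₁ = 13, y₁ ≡ 6 mod 7. M₂ = 7, y₂ ≡ 2 mod 13. t = 3×13×6 + 6×7×2 ≡ 45 mod 91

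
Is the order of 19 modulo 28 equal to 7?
Powers of 19 mod 28: 19^1≡19, 19^2≡25, 19^3≡27, 19^4≡9, 19^5≡3, 19^6≡1. Already 19^6≡1, so the order is 6 < 7. No, the actual order is 6.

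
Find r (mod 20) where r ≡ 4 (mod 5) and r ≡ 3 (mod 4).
M = 5 × 4 = 20. M₁ = 4, y₁ ≡ 4 (mod 5). M₂ = 5, y₂ ≡ 1 (mod 4). r = 4×4×4 + 3×5×1 ≡ 19 (mod 20)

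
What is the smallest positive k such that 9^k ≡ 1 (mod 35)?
Powers of 9 mod 35: 9^1≡9, 9^2≡11, 9^3≡29, 9^4≡16, 9^5≡4, 9^6≡1. ord_35(9) = 6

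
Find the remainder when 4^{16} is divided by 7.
By Fermat: 4^{6} ≡ 1 mod 7. 16 = 2×6 + 4. So 4^{16} ≡ 4^{4} ≡ 4 mod 7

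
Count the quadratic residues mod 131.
The squaring map on Z_131* is 2-to-1, so there are (130)/2 = 65 QRs.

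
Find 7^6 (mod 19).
By repeated squaring (mod 19): 7^{1}≡7, 7^{2}≡11, 7^{4}≡7. Then 7^{6} = 7^{4+2} ≡ 7 × 11 ≡ 1 (mod 19)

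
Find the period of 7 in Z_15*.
Powers of 7 mod 15: 7^1≡7, 7^2≡4, 7^3≡13, 7^4≡1. So the order of 7 is 4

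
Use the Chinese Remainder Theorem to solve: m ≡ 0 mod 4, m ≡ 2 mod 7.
M = 4 × 7 = 28. M₁ = 7, y₁ ≡ 3 mod 4. M₂ = 4, y₂ ≡ 2 mod 7. m = 0×7×3 + 2×4×2 ≡ 16 mod 28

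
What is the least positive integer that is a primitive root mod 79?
g = 3. Powers: [3, 9, 27, 2, 6, 18, 54, 4, 12, ...] generates all 78 non-zero residues.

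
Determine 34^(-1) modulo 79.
Since 79 is prime, by Fermat 34^(-1) ≡ 34^{77} ≡ 7 mod 79. Verify: 34 × 7 = 238 ≡ 1 mod 79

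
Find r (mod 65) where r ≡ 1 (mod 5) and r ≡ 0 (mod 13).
M = 5 × 13 = 65. M₁ = 13, y₁ ≡ 2 (mod 5). M₂ = 5, y₂ ≡ 8 (mod 13). r = 1×13×2 + 0×5×8 ≡ 26 (mod 65)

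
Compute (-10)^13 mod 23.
By repeated squaring (mod 23): (-10)^{1}≡13, (-10)^{2}≡8, (-10)^{4}≡18, (-10)^{8}≡2. Then (-10)^{13} = (-10)^{8+4+1} ≡ 2 × 18 × 13 ≡ 8 (mod 23)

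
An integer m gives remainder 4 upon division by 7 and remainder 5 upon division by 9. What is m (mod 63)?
M = 7 × 9 = 63. M₁ = 9, y₁ ≡ 4 (mod 7). M₂ = 7, y₂ ≡ 4 (mod 9). m = 4×9×4 + 5×7×4 ≡ 32 (mod 63)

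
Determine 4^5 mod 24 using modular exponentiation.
By repeated squaring (mod 24): 4^{1}≡4, 4^{2}≡16, 4^{4}≡16. Then 4^{5} = 4^{4+1} ≡ 16 × 4 ≡ 16 (mod 24)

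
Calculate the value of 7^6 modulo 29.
By repeated squaring (mod 29): 7^{1}≡7, 7^{2}≡20, 7^{4}≡23. Then 7^{6} = 7^{4+2} ≡ 23 × 20 ≡ 25 (mod 29)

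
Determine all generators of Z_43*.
There are φ(42) = 12 primitive roots mod 43: {3, 5, 12, 18, 19, 20, 26, 28, 29, 30, 33, 34}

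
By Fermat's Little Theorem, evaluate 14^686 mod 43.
By Fermat: 14^{42} ≡ 1 (mod 43). 686 ≡ 14 (mod 42). So 14^{686} ≡ 14^{14} ≡ 6 (mod 43)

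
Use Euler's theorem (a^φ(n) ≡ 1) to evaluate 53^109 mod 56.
By Euler: 53^{24} ≡ 1 (mod 56) since gcd(53, 56) = 1. 109 = 4×24 + 13. So 53^{109} ≡ 53^{13} ≡ 53 (mod 56)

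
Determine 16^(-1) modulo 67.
Since 67 is prime, by Fermat 16^(-1) ≡ 16^{65} ≡ 21 mod 67. Verify: 16 × 21 = 336 ≡ 1 mod 67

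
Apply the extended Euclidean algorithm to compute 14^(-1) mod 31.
Extended GCD: 14(-11) + 31(5) = 1. So 14^(-1) ≡ -11 ≡ 20 (mod 31). Verify: 14 × 20 = 280 ≡ 1 (mod 31)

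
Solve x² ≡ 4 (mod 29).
The square roots of 4 mod 29 are 27 and 2. Verify: 27² = 729 ≡ 4 (mod 29)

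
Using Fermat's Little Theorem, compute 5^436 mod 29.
By Fermat: 5^{28} ≡ 1 (mod 29). 436 ≡ 16 (mod 28). So 5^{436} ≡ 5^{16} ≡ 25 (mod 29)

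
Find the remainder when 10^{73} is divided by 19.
By Fermat: 10^{18} ≡ 1 mod 19. 73 = 4×18 + 1. So 10^{73} ≡ 10^{1} ≡ 10 mod 19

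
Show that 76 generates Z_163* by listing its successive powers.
76^1, 76^2, ..., 76^{162} mod 163: [76, 71, 17, 151, 66, 126, 122, 144, 23, 118, 3, 65, 50, 51, 127, 35, 52, 40, 106, 69, 28, 9, 32, 150, 153, 55, 105, 156, 120, 155, 44, 84, 27, 96, 124, 133, 2, 152, 142, 34, 139, 132, 89, 81, 125, 46, 73, 6, 130, 100, 102, 91, 70, 104, 80, 49, 138, 56, 18, 64, 137, 143, 110, 47, 149, 77, 147, 88, 5, 54, 29, 85, 103, 4, 141, 121, 68, 115, 101, 15, 162, 87, 92, 146, 12, 97, 37, 41, 19, 140, 45, 160, 98, 113, 112, 36, 128, 111, 123, 57, 94, 135, 154, 131, 13, 10, 108, 58, 7, 43, 8, 119, 79, 136, 67, 39, 30, 161, 11, 21, 129, 24, 31, 74, 82, 38, 117, 90, 157, 33, 63, 61, 72, 93, 59, 83, 114, 25, 107, 145, 99, 26, 20, 53, 116, 14, 86, 16, 75, 158, 109, 134, 78, 60, 159, 22, 42, 95, 48, 62, 148, 1]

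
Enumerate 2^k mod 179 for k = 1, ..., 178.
2^1, 2^2, ..., 2^{178} mod 179: [2, 4, 8, 16, 32, 64, 128, 77, 154, 129, 79, 158, 137, 95, 11, 22, 44, 88, 176, 173, 167, 155, 131, 83, 166, 153, 127, 75, 150, 121, 63, 126, 73, 146, 113, 47, 94, 9, 18, 36, 72, 144, 109, 39, 78, 156, 133, 87, 174, 169, 159, 139, 99, 19, 38, 76, 152, 125, 71, 142, 105, 31, 62, 124, 69, 138, 97, 15, 30, 60, 120, 61, 122, 65, 130, 81, 162, 145, 111, 43, 86, 172, 165, 151, 123, 67, 134, 89, 178, 177, 175, 171, 163, 147, 115, 51, 102, 25, 50, 100, 21, 42, 84, 168, 157, 135, 91, 3, 6, 12, 24, 48, 96, 13, 26, 52, 104, 29, 58, 116, 53, 106, 33, 66, 132, 85, 170, 161, 143, 107, 35, 70, 140, 101, 23, 46, 92, 5, 10, 20, 40, 80, 160, 141, 103, 27, 54, 108, 37, 74, 148, 117, 55, 110, 41, 82, 164, 149, 119, 59, 118, 57, 114, 49, 98, 17, 34, 68, 136, 93, 7, 14, 28, 56, 112, 45, 90, 1]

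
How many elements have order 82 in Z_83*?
A prime p has φ(p-1) primitive roots; here φ(82) = 40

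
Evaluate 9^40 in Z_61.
By repeated squaring (mod 61): 9^{1}≡9, 9^{2}≡20, 9^{4}≡34, 9^{8}≡58, 9^{16}≡9, 9^{32}≡20. Then 9^{40} = 9^{32+8} ≡ 20 × 58 ≡ 1 (mod 61)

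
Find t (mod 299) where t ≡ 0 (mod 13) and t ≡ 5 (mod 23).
M = 13 × 23 = 299. M₁ = 23, y₁ ≡ 4 (mod 13). M₂ = 13, y₂ ≡ 16 (mod 23). t = 0×23×4 + 5×13×16 ≡ 143 (mod 299)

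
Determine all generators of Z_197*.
There are φ(196) = 84 primitive roots mod 197: {2, 3, 5, 8, 11, 12, 13, 17, 18, 21, 27, 30, 31, 32, 35, 38, 44, 45, 46, 48, 50, 52, 56, 57, 58, 66, 67, 71, 72, 73, 74, 75, 78, 79, 80, 82, 86, 89, 91, 94, 95, 98, 99, 102, 103, 106, 108, 111, 115, 117, 118, 119, 122, 123, 124, 125, 126, 130, 131, 139, 140, 141, 145, 147, 149, 151, 152, 153, 159, 162, 165, 166, 167, 170, 176, 179, 180, 184, 185, 186, 189, 192, 194, 195}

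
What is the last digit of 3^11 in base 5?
Using Fermat: 3^{4} ≡ 1 (mod 5). 11 ≡ 3 (mod 4). So 3^{11} ≡ 3^{3} ≡ 2 (mod 5)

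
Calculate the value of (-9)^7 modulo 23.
By repeated squaring (mod 23): (-9)^{1}≡14, (-9)^{2}≡12, (-9)^{4}≡6. Then (-9)^{7} = (-9)^{4+2+1} ≡ 6 × 12 × 14 ≡ 19 (mod 23)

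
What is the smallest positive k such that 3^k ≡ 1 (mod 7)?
Powers of 3 mod 7: 3^1≡3, 3^2≡2, 3^3≡6, 3^4≡4, 3^5≡5, 3^6≡1. ord_7(3) = 6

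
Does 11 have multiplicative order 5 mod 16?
Powers of 11 mod 16: 11^1≡11, 11^2≡9, 11^3≡3, 11^4≡1. Already 11^4≡1, so the order is 4 < 5. No, the actual order is 4.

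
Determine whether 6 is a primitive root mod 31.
6^{6} ≡ 1 mod 31 and 6 < 30, so ord_31(6) = 6 ≠ 30 and 6 is not a primitive root.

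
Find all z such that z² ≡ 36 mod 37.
The square roots of 36 mod 37 are 6 and 31. Verify: 6² = 36 ≡ 36 mod 37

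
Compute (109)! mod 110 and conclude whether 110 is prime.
(109)! mod 110 = 0. Since 0 ≢ -1 (mod 110), 110 is not prime.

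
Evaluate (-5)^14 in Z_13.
Using Fermat: (-5)^{12} ≡ 1 mod 13. 14 ≡ 2 mod 12. So (-5)^{14} ≡ (-5)^{2} ≡ 12 mod 13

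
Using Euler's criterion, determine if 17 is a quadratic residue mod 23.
By Euler's criterion: 17^{11} ≡ 22 (mod 23). Since this equals -1 (≡ 22), 17 is not a QR.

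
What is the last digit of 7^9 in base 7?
By repeated squaring mod 7: 7^{1}≡0, 7^{2}≡0, 7^{4}≡0, 7^{8}≡0. Then 7^{9} = 7^{8+1} ≡ 0 × 0 ≡ 0 mod 7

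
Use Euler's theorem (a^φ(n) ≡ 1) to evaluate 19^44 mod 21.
By Euler: 19^{12} ≡ 1 (mod 21) since gcd(19, 21) = 1. 44 = 3×12 + 8. So 19^{44} ≡ 19^{8} ≡ 4 (mod 21)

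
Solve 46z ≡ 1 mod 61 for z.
Since 61 is prime, by Fermat 46^(-1) ≡ 46^{59} ≡ 4 mod 61. Verify: 46 × 4 = 184 ≡ 1 mod 61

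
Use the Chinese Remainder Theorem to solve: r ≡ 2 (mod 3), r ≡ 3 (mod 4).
M = 3 × 4 = 12. M₁ = 4, y₁ ≡ 1 (mod 3). M₂ = 3, y₂ ≡ 3 (mod 4). r = 2×4×1 + 3×3×3 ≡ 11 (mod 12)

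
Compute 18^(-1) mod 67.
Since 67 is prime, by Fermat 18^(-1) ≡ 18^{65} ≡ 41 mod 67. Verify: 18 × 41 = 738 ≡ 1 mod 67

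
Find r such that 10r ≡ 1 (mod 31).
Since 31 is prime, by Fermat 10^(-1) ≡ 10^{29} ≡ 28 (mod 31). Verify: 10 × 28 = 280 ≡ 1 (mod 31)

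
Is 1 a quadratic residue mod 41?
By Euler's criterion: 1^{20} ≡ 1 mod 41. Since this equals 1, 1 is a QR.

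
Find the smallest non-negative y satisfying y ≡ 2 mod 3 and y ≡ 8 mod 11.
M = 3 × 11 = 33. M₁ = 11, y₁ ≡ 2 mod 3. M₂ = 3, y₂ ≡ 4 mod 11. y = 2×11×2 + 8×3×4 ≡ 8 mod 33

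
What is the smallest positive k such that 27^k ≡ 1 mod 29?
Powers of 27 mod 29: 27^1≡27, 27^2≡4, 27^3≡21, 27^4≡16, 27^5≡26, 27^6≡6, 27^7≡17, 27^8≡24, 27^9≡10, 27^10≡9, 27^11≡11, 27^12≡7, 27^13≡15, 27^14≡28, 27^15≡2, 27^16≡25, 27^17≡8, 27^18≡13, 27^19≡3, 27^20≡23, 27^21≡12, 27^22≡5, 27^23≡19, 27^24≡20, 27^25≡18, 27^26≡22, 27^27≡14, 27^28≡1. So the order of 27 is 28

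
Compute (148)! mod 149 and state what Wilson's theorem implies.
(148)! mod 149 = 148. Since this equals -1 mod 149, Wilson confirms 149 is prime.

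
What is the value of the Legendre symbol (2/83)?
(2/83) = 2^{41} mod 83 = -1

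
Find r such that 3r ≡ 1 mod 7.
Since 7 is prime, by Fermat 3^(-1) ≡ 3^{5} ≡ 5 mod 7. Verify: 3 × 5 = 15 ≡ 1 mod 7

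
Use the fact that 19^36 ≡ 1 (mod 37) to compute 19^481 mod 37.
By Fermat: 19^{36} ≡ 1 (mod 37). 481 ≡ 13 (mod 36). So 19^{481} ≡ 19^{13} ≡ 5 (mod 37)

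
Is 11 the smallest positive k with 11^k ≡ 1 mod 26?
Powers of 11 mod 26: 11^1≡11, 11^2≡17, 11^3≡5, 11^4≡3, 11^5≡7, 11^6≡25, 11^7≡15, 11^8≡9, 11^9≡21, 11^10≡23, 11^11≡19, 11^12≡1. 11^11≡19≢1, so ord ≠ 11. No, the actual order is 12.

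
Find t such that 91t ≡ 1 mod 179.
Since 179 is prime, by Fermat 91^(-1) ≡ 91^{177} ≡ 120 mod 179. Verify: 91 × 120 = 10920 ≡ 1 mod 179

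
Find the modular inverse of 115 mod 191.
Since 191 is prime, by Fermat 115^(-1) ≡ 115^{189} ≡ 98 mod 191. Verify: 115 × 98 = 11270 ≡ 1 mod 191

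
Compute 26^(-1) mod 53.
Since 53 is prime, by Fermat 26^(-1) ≡ 26^{51} ≡ 51 mod 53. Verify: 26 × 51 = 1326 ≡ 1 mod 53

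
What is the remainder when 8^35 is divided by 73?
By repeated squaring (mod 73): 8^{1}≡8, 8^{2}≡64, 8^{4}≡8, 8^{8}≡64, 8^{16}≡8, 8^{32}≡64. Then 8^{35} = 8^{32+2+1} ≡ 64 × 64 × 8 ≡ 64 (mod 73)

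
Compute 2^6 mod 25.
By repeated squaring (mod 25): 2^{1}≡2, 2^{2}≡4, 2^{4}≡16. Then 2^{6} = 2^{4+2} ≡ 16 × 4 ≡ 14 (mod 25)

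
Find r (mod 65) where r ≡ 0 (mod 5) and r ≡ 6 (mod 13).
M = 5 × 13 = 65. M₁ = 13, y₁ ≡ 2 (mod 5). M₂ = 5, y₂ ≡ 8 (mod 13). r = 0×13×2 + 6×5×8 ≡ 45 (mod 65)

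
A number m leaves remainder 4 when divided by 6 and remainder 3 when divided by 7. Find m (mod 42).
M = 6 × 7 = 42. M₁ = 7, y₁ ≡ 1 (mod 6). M₂ = 6, y₂ ≡ 6 (mod 7). m = 4×7×1 + 3×6×6 ≡ 10 (mod 42)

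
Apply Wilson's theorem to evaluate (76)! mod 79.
(78)! = (76)! × (77) × (78) ≡ -1 mod 79. So (76)! ≡ -1 × [(78)(77)]^(-1) ≡ 39 mod 79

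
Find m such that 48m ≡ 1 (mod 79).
Since 79 is prime, by Fermat 48^(-1) ≡ 48^{77} ≡ 28 (mod 79). Verify: 48 × 28 = 1344 ≡ 1 (mod 79)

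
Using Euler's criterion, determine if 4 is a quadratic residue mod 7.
By Euler's criterion: 4^{3} ≡ 1 mod 7. Since this equals 1, 4 is a QR.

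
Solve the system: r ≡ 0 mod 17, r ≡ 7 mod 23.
M = 17 × 23 = 391. M₁ = 23, y₁ ≡ 3 mod 17. M₂ = 17, y₂ ≡ 19 mod 23. r = 0×23×3 + 7×17×19 ≡ 306 mod 391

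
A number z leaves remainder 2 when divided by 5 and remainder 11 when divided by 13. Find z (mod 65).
M = 5 × 13 = 65. M₁ = 13, y₁ ≡ 2 (mod 5). M₂ = 5, y₂ ≡ 8 (mod 13). z = 2×13×2 + 11×5×8 ≡ 37 (mod 65)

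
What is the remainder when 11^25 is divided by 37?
By repeated squaring (mod 37): 11^{1}≡11, 11^{2}≡10, 11^{4}≡26, 11^{8}≡10, 11^{16}≡26. Then 11^{25} = 11^{16+8+1} ≡ 26 × 10 × 11 ≡ 11 (mod 37)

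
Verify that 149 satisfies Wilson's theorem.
(148)! mod 149 = 148. Since this equals -1 mod 149, Wilson confirms 149 is prime.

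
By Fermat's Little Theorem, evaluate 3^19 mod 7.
By Fermat: 3^{6} ≡ 1 (mod 7). 19 = 3×6 + 1. So 3^{19} ≡ 3^{1} ≡ 3 (mod 7)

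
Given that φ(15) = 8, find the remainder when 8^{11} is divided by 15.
By Euler: 8^{8} ≡ 1 (mod 15) since gcd(8, 15) = 1. 11 = 1×8 + 3. So 8^{11} ≡ 8^{3} ≡ 2 (mod 15)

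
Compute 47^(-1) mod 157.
Since 157 is prime, by Fermat 47^(-1) ≡ 47^{155} ≡ 147 mod 157. Verify: 47 × 147 = 6909 ≡ 1 mod 157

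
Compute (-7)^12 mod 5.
Using Fermat: (-7)^{4} ≡ 1 (mod 5). 12 ≡ 0 (mod 4). So (-7)^{12} ≡ (-7)^{0} ≡ 1 (mod 5)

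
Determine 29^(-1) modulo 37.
Since 37 is prime, by Fermat 29^(-1) ≡ 29^{35} ≡ 23 (mod 37). Verify: 29 × 23 = 667 ≡ 1 (mod 37)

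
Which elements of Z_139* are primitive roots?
There are φ(138) = 44 primitive roots mod 139: {2, 3, 12, 15, 17, 18, 19, 21, 22, 26, 32, 40, 50, 53, 56, 58, 61, 68, 70, 72, 73, 85, 88, 90, 92, 93, 98, 101, 102, 104, 108, 109, 110, 111, 114, 115, 119, 123, 126, 128, 130, 132, 134, 135}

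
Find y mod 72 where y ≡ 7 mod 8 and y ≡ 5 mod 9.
M = 8 × 9 = 72. M₁ = 9, y₁ ≡ 1 mod 8. M₂ = 8, y₂ ≡ 8 mod 9. y = 7×9×1 + 5×8×8 ≡ 23 mod 72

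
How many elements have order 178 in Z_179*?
Number of primitive roots mod 179 = φ(p-1) = φ(178) = 88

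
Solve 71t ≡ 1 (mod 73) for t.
Since 73 is prime, by Fermat 71^(-1) ≡ 71^{71} ≡ 36 (mod 73). Verify: 71 × 36 = 2556 ≡ 1 (mod 73)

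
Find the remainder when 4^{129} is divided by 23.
By Fermat: 4^{22} ≡ 1 mod 23. 129 = 5×22 + 19. So 4^{129} ≡ 4^{19} ≡ 9 mod 23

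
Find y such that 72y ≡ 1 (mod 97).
Since 97 is prime, by Fermat 72^(-1) ≡ 72^{95} ≡ 31 (mod 97). Verify: 72 × 31 = 2232 ≡ 1 (mod 97)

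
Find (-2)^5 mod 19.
By repeated squaring mod 19: (-2)^{1}≡17, (-2)^{2}≡4, (-2)^{4}≡16. Then (-2)^{5} = (-2)^{4+1} ≡ 16 × 17 ≡ 6 mod 19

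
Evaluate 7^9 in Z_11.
By repeated squaring (mod 11): 7^{1}≡7, 7^{2}≡5, 7^{4}≡3, 7^{8}≡9. Then 7^{9} = 7^{8+1} ≡ 9 × 7 ≡ 8 (mod 11)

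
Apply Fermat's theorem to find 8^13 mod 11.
By Fermat: 8^{10} ≡ 1 mod 11. So 8^{13} = 8^{10} · 8^{3} ≡ 8^{3} ≡ 6 mod 11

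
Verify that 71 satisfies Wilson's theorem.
(70)! mod 71 = 70. Since this equals -1 (mod 71), Wilson confirms 71 is prime.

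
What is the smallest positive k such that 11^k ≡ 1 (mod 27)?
Powers of 11 mod 27: 11^1≡11, 11^2≡13, 11^3≡8, 11^4≡7, 11^5≡23, 11^6≡10, 11^7≡2, 11^8≡22, 11^9≡26, 11^10≡16, 11^11≡14, 11^12≡19, 11^13≡20, 11^14≡4, 11^15≡17, 11^16≡25, 11^17≡5, 11^18≡1. So the order of 11 is 18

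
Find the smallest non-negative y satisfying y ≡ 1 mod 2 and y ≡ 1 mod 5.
M = 2 × 5 = 10. M₁ = 5, y₁ ≡ 1 mod 2. M₂ = 2, y₂ ≡ 3 mod 5. y = 1×5×1 + 1×2×3 ≡ 1 mod 10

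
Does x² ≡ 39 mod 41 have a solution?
By Euler's criterion: 39^{20} ≡ 1 mod 41. Since this equals 1, 39 is a QR.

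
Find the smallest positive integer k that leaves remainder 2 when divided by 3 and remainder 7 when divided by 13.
M = 3 × 13 = 39. M₁ = 13, y₁ ≡ 1 mod 3. M₂ = 3, y₂ ≡ 9 mod 13. k = 2×13×1 + 7×3×9 ≡ 20 mod 39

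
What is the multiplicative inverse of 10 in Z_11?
Since 11 is prime, by Fermat 10^(-1) ≡ 10^{9} ≡ 10 (mod 11). Verify: 10 × 10 = 100 ≡ 1 (mod 11)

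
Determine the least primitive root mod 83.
g = 2. Powers: [2, 4, 8, 16, 32, 64, ...] generates all 82 non-zero residues.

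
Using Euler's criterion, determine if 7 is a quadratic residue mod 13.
By Euler's criterion: 7^{6} ≡ 12 (mod 13). Since this equals -1 (≡ 12), 7 is not a QR.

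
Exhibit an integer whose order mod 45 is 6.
29 has order 6 mod 45 since 29^{6} ≡ 1 mod 45 and no smaller power works.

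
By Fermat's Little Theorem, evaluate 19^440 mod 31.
By Fermat: 19^{30} ≡ 1 (mod 31). 440 ≡ 20 (mod 30). So 19^{440} ≡ 19^{20} ≡ 5 (mod 31)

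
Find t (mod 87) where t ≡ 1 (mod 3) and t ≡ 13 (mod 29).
M = 3 × 29 = 87. M₁ = 29, y₁ ≡ 2 (mod 3). M₂ = 3, y₂ ≡ 10 (mod 29). t = 1×29×2 + 13×3×10 ≡ 13 (mod 87)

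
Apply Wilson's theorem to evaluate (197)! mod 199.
(198)! = (197)! × (198) ≡ -1 (mod 199). So (197)! ≡ -1 × (198)^(-1) ≡ (-1)×(-1) = 1 (mod 199)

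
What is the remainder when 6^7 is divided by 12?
By repeated squaring (mod 12): 6^{1}≡6, 6^{2}≡0, 6^{4}≡0. Then 6^{7} = 6^{4+2+1} ≡ 0 × 0 × 6 ≡ 0 (mod 12)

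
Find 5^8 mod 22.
By repeated squaring mod 22: 5^{1}≡5, 5^{2}≡3, 5^{4}≡9, 5^{8}≡15. So 5^{8} ≡ 15 mod 22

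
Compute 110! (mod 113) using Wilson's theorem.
(112)! = (110)! × (111) × (112) ≡ -1 (mod 113). So (110)! ≡ -1 × [(112)(111)]^(-1) ≡ 56 (mod 113)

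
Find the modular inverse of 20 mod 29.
Since 29 is prime, by Fermat 20^(-1) ≡ 20^{27} ≡ 16 mod 29. Verify: 20 × 16 = 320 ≡ 1 mod 29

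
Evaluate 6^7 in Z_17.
By repeated squaring mod 17: 6^{1}≡6, 6^{2}≡2, 6^{4}≡4. Then 6^{7} = 6^{4+2+1} ≡ 4 × 2 × 6 ≡ 14 mod 17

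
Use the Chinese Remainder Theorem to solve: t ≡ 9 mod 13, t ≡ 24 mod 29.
M = 13 × 29 = 377. M₁ = 29, y₁ ≡ 9 mod 13. M₂ = 13, y₂ ≡ 9 mod 29. t = 9×29×9 + 24×13×9 ≡ 256 mod 377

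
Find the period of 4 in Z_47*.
Powers of 4 mod 47: 4^1≡4, 4^2≡16, 4^3≡17, 4^4≡21, 4^5≡37, 4^6≡7, 4^7≡28, 4^8≡18, 4^9≡25, 4^10≡6, 4^11≡24, 4^12≡2, 4^13≡8, 4^14≡32, 4^15≡34, 4^16≡42, 4^17≡27, 4^18≡14, 4^19≡9, 4^20≡36, 4^21≡3, 4^22≡12, 4^23≡1. Order = 23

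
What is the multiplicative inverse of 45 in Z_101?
Since 101 is prime, by Fermat 45^(-1) ≡ 45^{99} ≡ 9 (mod 101). Verify: 45 × 9 = 405 ≡ 1 (mod 101)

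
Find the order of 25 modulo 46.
Powers of 25 mod 46: 25^1≡25, 25^2≡27, 25^3≡31, 25^4≡39, 25^5≡9, 25^6≡41, 25^7≡13, 25^8≡3, 25^9≡29, 25^10≡35, 25^11≡1. So the order of 25 is 11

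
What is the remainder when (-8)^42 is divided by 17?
Using Fermat: (-8)^{16} ≡ 1 mod 17. 42 ≡ 10 mod 16. So (-8)^{42} ≡ (-8)^{10} ≡ 13 mod 17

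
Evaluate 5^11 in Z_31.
By repeated squaring mod 31: 5^{1}≡5, 5^{2}≡25, 5^{4}≡5, 5^{8}≡25. Then 5^{11} = 5^{8+2+1} ≡ 25 × 25 × 5 ≡ 25 mod 31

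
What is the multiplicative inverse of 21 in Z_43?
Since 43 is prime, by Fermat 21^(-1) ≡ 21^{41} ≡ 41 mod 43. Verify: 21 × 41 = 861 ≡ 1 mod 43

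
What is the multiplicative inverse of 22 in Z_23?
Since 23 is prime, by Fermat 22^(-1) ≡ 22^{21} ≡ 22 (mod 23). Verify: 22 × 22 = 484 ≡ 1 (mod 23)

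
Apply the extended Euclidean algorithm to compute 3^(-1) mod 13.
Extended GCD: 3(-4) + 13(1) = 1. So 3^(-1) ≡ -4 ≡ 9 mod 13. Verify: 3 × 9 = 27 ≡ 1 mod 13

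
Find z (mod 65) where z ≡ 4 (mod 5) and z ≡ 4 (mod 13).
M = 5 × 13 = 65. M₁ = 13, y₁ ≡ 2 (mod 5). M₂ = 5, y₂ ≡ 8 (mod 13). z = 4×13×2 + 4×5×8 ≡ 4 (mod 65)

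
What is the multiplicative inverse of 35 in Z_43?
Since 43 is prime, by Fermat 35^(-1) ≡ 35^{41} ≡ 16 mod 43. Verify: 35 × 16 = 560 ≡ 1 mod 43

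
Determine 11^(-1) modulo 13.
Since 13 is prime, by Fermat 11^(-1) ≡ 11^{11} ≡ 6 (mod 13). Verify: 11 × 6 = 66 ≡ 1 (mod 13)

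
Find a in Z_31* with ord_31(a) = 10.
15 has order 10 mod 31 since 15^{10} ≡ 1 (mod 31) and no smaller power works.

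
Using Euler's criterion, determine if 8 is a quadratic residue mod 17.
By Euler's criterion: 8^{8} ≡ 1 (mod 17). Since this equals 1, 8 is a QR.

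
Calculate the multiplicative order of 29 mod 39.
Powers of 29 mod 39: 29^1≡29, 29^2≡22, 29^3≡14, 29^4≡16, 29^5≡35, 29^6≡1. So the order of 29 is 6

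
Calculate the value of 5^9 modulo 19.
By repeated squaring (mod 19): 5^{1}≡5, 5^{2}≡6, 5^{4}≡17, 5^{8}≡4. Then 5^{9} = 5^{8+1} ≡ 4 × 5 ≡ 1 (mod 19)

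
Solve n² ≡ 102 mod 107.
The square roots of 102 mod 107 are 40 and 67. Verify: 40² = 1600 ≡ 102 mod 107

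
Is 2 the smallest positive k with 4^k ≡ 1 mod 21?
Powers of 4 mod 21: 4^1≡4, 4^2≡16, 4^3≡1. 4^2≡16≢1, so ord ≠ 2. No, the actual order is 3.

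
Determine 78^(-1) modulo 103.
Since 103 is prime, by Fermat 78^(-1) ≡ 78^{101} ≡ 70 mod 103. Verify: 78 × 70 = 5460 ≡ 1 mod 103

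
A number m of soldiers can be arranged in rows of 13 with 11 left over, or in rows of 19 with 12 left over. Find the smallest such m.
M = 13 × 19 = 247. M₁ = 19, y₁ ≡ 11 mod 13. M₂ = 13, y₂ ≡ 3 mod 19. m = 11×19×11 + 12×13×3 ≡ 50 mod 247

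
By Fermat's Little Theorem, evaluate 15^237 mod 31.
By Fermat: 15^{30} ≡ 1 mod 31. 237 ≡ 27 mod 30. So 15^{237} ≡ 15^{27} ≡ 23 mod 31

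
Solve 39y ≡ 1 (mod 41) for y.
Since 41 is prime, by Fermat 39^(-1) ≡ 39^{39} ≡ 20 (mod 41). Verify: 39 × 20 = 780 ≡ 1 (mod 41)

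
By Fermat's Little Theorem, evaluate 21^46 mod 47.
By Fermat's Little Theorem, 21^{46} ≡ 1 (mod 47) since 47 is prime and gcd(21, 47) = 1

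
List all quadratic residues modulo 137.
QRs mod 137: {1, 2, 4, 7, 8, 9, 11, 14, 15, 16, 17, 18, 19, 22, 25, 28, 30, 32, 34, 36, 37, 38, 39, 44, 49, 50, 56, 59, 60, 61, 63, 64, 65, 68, 69, 72, 73, 74, 76, 77, 78, 81, 87, 88, 93, 98, 99, 100, 101, 103, 105, 107, 109, 112, 115, 118, 119, 120, 121, 122, 123, 126, 128, 129, 130, 133, 135, 136}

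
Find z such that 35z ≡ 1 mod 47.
Since 47 is prime, by Fermat 35^(-1) ≡ 35^{45} ≡ 43 mod 47. Verify: 35 × 43 = 1505 ≡ 1 mod 47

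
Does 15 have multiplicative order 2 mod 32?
Powers of 15 mod 32: 15^1≡15, 15^2≡1. First k with 15^k≡1 is k=2. Yes, ord_32(15) = 2.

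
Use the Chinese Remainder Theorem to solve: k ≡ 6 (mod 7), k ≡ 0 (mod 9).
M = 7 × 9 = 63. M₁ = 9, y₁ ≡ 4 (mod 7). M₂ = 7, y₂ ≡ 4 (mod 9). k = 6×9×4 + 0×7×4 ≡ 27 (mod 63)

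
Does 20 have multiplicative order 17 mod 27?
Powers of 20 mod 27: 20^1≡20, 20^2≡22, 20^3≡8, 20^4≡25, 20^5≡14, 20^6≡10, 20^7≡11, 20^8≡4, 20^9≡26, 20^10≡7, 20^11≡5, 20^12≡19, 20^13≡2, 20^14≡13, 20^15≡17, 20^16≡16, 20^17≡23, 20^18≡1. 20^17≡23≢1, so ord ≠ 17. No, the actual order is 18.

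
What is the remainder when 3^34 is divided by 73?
By repeated squaring mod 73: 3^{1}≡3, 3^{2}≡9, 3^{4}≡8, 3^{8}≡64, 3^{16}≡8, 3^{32}≡64. Then 3^{34} = 3^{32+2} ≡ 64 × 9 ≡ 65 mod 73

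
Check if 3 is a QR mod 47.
By Euler's criterion: 3^{23} ≡ 1 (mod 47). Since this equals 1, 3 is a QR.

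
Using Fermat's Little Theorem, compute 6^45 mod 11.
By Fermat: 6^{10} ≡ 1 mod 11. 45 = 4×10 + 5. So 6^{45} ≡ 6^{5} ≡ 10 mod 11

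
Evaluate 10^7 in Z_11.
By repeated squaring mod 11: 10^{1}≡10, 10^{2}≡1, 10^{4}≡1. Then 10^{7} = 10^{4+2+1} ≡ 1 × 1 × 10 ≡ 10 mod 11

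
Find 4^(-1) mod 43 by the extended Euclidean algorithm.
Extended GCD: 4(11) + 43(-1) = 1. So 4^(-1) ≡ 11 mod 43. Verify: 4 × 11 = 44 ≡ 1 mod 43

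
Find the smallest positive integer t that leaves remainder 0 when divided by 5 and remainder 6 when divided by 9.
M = 5 × 9 = 45. M₁ = 9, y₁ ≡ 4 (mod 5). M₂ = 5, y₂ ≡ 2 (mod 9). t = 0×9×4 + 6×5×2 ≡ 15 (mod 45)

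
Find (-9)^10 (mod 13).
By repeated squaring (mod 13): (-9)^{1}≡4, (-9)^{2}≡3, (-9)^{4}≡9, (-9)^{8}≡3. Then (-9)^{10} = (-9)^{8+2} ≡ 3 × 3 ≡ 9 (mod 13)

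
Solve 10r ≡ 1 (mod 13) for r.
Since 13 is prime, by Fermat 10^(-1) ≡ 10^{11} ≡ 4 (mod 13). Verify: 10 × 4 = 40 ≡ 1 (mod 13)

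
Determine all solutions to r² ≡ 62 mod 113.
The square roots of 62 mod 113 are 47 and 66. Verify: 47² = 2209 ≡ 62 mod 113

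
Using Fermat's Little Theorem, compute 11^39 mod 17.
By Fermat: 11^{16} ≡ 1 mod 17. 39 = 2×16 + 7. So 11^{39} ≡ 11^{7} ≡ 3 mod 17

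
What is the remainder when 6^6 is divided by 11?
By repeated squaring mod 11: 6^{1}≡6, 6^{2}≡3, 6^{4}≡9. Then 6^{6} = 6^{4+2} ≡ 9 × 3 ≡ 5 mod 11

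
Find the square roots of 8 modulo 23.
The square roots of 8 mod 23 are 13 and 10. Verify: 13² = 169 ≡ 8 mod 23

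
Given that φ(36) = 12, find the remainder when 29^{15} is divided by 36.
By Euler: 29^{12} ≡ 1 (mod 36) since gcd(29, 36) = 1. 15 = 1×12 + 3. So 29^{15} ≡ 29^{3} ≡ 17 (mod 36)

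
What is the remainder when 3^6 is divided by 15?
By repeated squaring mod 15: 3^{1}≡3, 3^{2}≡9, 3^{4}≡6. Then 3^{6} = 3^{4+2} ≡ 6 × 9 ≡ 9 mod 15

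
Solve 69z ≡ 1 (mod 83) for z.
Since 83 is prime, by Fermat 69^(-1) ≡ 69^{81} ≡ 77 (mod 83). Verify: 69 × 77 = 5313 ≡ 1 (mod 83)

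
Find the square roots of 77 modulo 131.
The square roots of 77 mod 131 are 48 and 83. Verify: 48² = 2304 ≡ 77 mod 131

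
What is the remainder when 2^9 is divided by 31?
By repeated squaring (mod 31): 2^{1}≡2, 2^{2}≡4, 2^{4}≡16, 2^{8}≡8. Then 2^{9} = 2^{8+1} ≡ 8 × 2 ≡ 16 (mod 31)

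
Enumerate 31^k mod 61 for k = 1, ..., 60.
31^1, 31^2, ..., 31^{60} mod 61: [31, 46, 23, 42, 21, 41, 51, 56, 28, 14, 7, 34, 17, 39, 50, 25, 43, 52, 26, 13, 37, 49, 55, 58, 29, 45, 53, 57, 59, 60, 30, 15, 38, 19, 40, 20, 10, 5, 33, 47, 54, 27, 44, 22, 11, 36, 18, 9, 35, 48, 24, 12, 6, 3, 32, 16, 8, 4, 2, 1]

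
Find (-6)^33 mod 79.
By repeated squaring mod 79: (-6)^{1}≡73, (-6)^{2}≡36, (-6)^{4}≡32, (-6)^{8}≡76, (-6)^{16}≡9, (-6)^{32}≡2. Then (-6)^{33} = (-6)^{32+1} ≡ 2 × 73 ≡ 67 mod 79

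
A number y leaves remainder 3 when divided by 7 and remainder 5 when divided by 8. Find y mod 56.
M = 7 × 8 = 56. M₁ = 8, y₁ ≡ 1 mod 7. M₂ = 7, y₂ ≡ 7 mod 8. y = 3×8×1 + 5×7×7 ≡ 45 mod 56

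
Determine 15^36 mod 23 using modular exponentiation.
Using Fermat: 15^{22} ≡ 1 mod 23. 36 ≡ 14 mod 22. So 15^{36} ≡ 15^{14} ≡ 6 mod 23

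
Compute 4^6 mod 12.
By repeated squaring mod 12: 4^{1}≡4, 4^{2}≡4, 4^{4}≡4. Then 4^{6} = 4^{4+2} ≡ 4 × 4 ≡ 4 mod 12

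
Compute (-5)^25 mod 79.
By repeated squaring mod 79: (-5)^{1}≡74, (-5)^{2}≡25, (-5)^{4}≡72, (-5)^{8}≡49, (-5)^{16}≡31. Then (-5)^{25} = (-5)^{16+8+1} ≡ 31 × 49 × 74 ≡ 68 mod 79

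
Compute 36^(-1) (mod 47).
Since 47 is prime, by Fermat 36^(-1) ≡ 36^{45} ≡ 17 (mod 47). Verify: 36 × 17 = 612 ≡ 1 (mod 47)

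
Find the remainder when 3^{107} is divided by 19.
By Fermat: 3^{18} ≡ 1 (mod 19). 107 = 5×18 + 17. So 3^{107} ≡ 3^{17} ≡ 13 (mod 19)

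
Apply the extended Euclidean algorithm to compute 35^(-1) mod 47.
Extended GCD: 35(-4) + 47(3) = 1. So 35^(-1) ≡ -4 ≡ 43 mod 47. Verify: 35 × 43 = 1505 ≡ 1 mod 47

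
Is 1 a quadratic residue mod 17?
By Euler's criterion: 1^{8} ≡ 1 mod 17. Since this equals 1, 1 is a QR.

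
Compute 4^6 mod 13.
By repeated squaring mod 13: 4^{1}≡4, 4^{2}≡3, 4^{4}≡9. Then 4^{6} = 4^{4+2} ≡ 9 × 3 ≡ 1 mod 13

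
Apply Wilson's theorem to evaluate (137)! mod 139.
(138)! = (137)! × (138) ≡ -1 mod 139. So (137)! ≡ -1 × (138)^(-1) ≡ (-1)×(-1) = 1 mod 139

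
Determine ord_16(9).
Powers of 9 mod 16: 9^1≡9, 9^2≡1. Order = 2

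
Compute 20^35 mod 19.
Using Fermat: 20^{18} ≡ 1 (mod 19). 35 ≡ 17 (mod 18). So 20^{35} ≡ 20^{17} ≡ 1 (mod 19)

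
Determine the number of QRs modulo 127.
Exactly half the non-zero residues mod a prime are QRs: (127-1)/2 = 63.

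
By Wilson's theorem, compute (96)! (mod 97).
By Wilson's theorem, (96)! ≡ -1 ≡ 96 (mod 97)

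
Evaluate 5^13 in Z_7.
Using Fermat: 5^{6} ≡ 1 mod 7. 13 ≡ 1 mod 6. So 5^{13} ≡ 5^{1} ≡ 5 mod 7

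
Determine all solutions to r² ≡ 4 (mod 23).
The square roots of 4 mod 23 are 2 and 21. Verify: 2² = 4 ≡ 4 (mod 23)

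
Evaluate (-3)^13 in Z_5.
Using Fermat: (-3)^{4} ≡ 1 (mod 5). 13 ≡ 1 (mod 4). So (-3)^{13} ≡ (-3)^{1} ≡ 2 (mod 5)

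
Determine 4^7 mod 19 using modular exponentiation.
By repeated squaring mod 19: 4^{1}≡4, 4^{2}≡16, 4^{4}≡9. Then 4^{7} = 4^{4+2+1} ≡ 9 × 16 × 4 ≡ 6 mod 19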